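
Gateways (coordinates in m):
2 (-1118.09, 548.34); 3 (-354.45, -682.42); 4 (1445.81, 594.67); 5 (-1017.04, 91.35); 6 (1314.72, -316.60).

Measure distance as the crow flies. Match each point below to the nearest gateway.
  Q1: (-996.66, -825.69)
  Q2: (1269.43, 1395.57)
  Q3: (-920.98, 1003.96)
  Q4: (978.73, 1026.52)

Q1 at (-996.66, -825.69):
  2: √((-121.43)² + (1374.03)²) = √(14745.2449 + 1887958.4409) = 1379.39 m
  3: √((642.21)² + (143.27)²) = √(412433.6841 + 20526.2929) = 658.00 m
  4: √((2442.47)² + (1420.36)²) = √(5965659.7009 + 2017422.5296) = 2825.43 m
  5: √((-20.38)² + (917.04)²) = √(415.3444 + 840962.3616) = 917.27 m
  6: √((2311.38)² + (509.09)²) = √(5342477.5044 + 259172.6281) = 2366.78 m
  → nearest: 3 (658.00 m)
Q2 at (1269.43, 1395.57):
  2: √((-2387.52)² + (-847.23)²) = √(5700251.7504 + 717798.6729) = 2533.39 m
  3: √((-1623.88)² + (-2077.99)²) = √(2636986.2544 + 4318042.4401) = 2637.24 m
  4: √((176.38)² + (-800.90)²) = √(31109.9044 + 641440.8100) = 820.09 m
  5: √((-2286.47)² + (-1304.22)²) = √(5227945.0609 + 1700989.8084) = 2632.29 m
  6: √((45.29)² + (-1712.17)²) = √(2051.1841 + 2931526.1089) = 1712.77 m
  → nearest: 4 (820.09 m)
Q3 at (-920.98, 1003.96):
  2: √((-197.11)² + (-455.62)²) = √(38852.3521 + 207589.5844) = 496.43 m
  3: √((566.53)² + (-1686.38)²) = √(320956.2409 + 2843877.5044) = 1779.00 m
  4: √((2366.79)² + (-409.29)²) = √(5601694.9041 + 167518.3041) = 2401.92 m
  5: √((-96.06)² + (-912.61)²) = √(9227.5236 + 832857.0121) = 917.65 m
  6: √((2235.70)² + (-1320.56)²) = √(4998354.4900 + 1743878.7136) = 2596.58 m
  → nearest: 2 (496.43 m)
Q4 at (978.73, 1026.52):
  2: √((-2096.82)² + (-478.18)²) = √(4396654.1124 + 228656.1124) = 2150.65 m
  3: √((-1333.18)² + (-1708.94)²) = √(1777368.9124 + 2920475.9236) = 2167.45 m
  4: √((467.08)² + (-431.85)²) = √(218163.7264 + 186494.4225) = 636.13 m
  5: √((-1995.77)² + (-935.17)²) = √(3983097.8929 + 874542.9289) = 2204.01 m
  6: √((335.99)² + (-1343.12)²) = √(112889.2801 + 1803971.3344) = 1384.51 m
  → nearest: 4 (636.13 m)

Q1→3; Q2→4; Q3→2; Q4→4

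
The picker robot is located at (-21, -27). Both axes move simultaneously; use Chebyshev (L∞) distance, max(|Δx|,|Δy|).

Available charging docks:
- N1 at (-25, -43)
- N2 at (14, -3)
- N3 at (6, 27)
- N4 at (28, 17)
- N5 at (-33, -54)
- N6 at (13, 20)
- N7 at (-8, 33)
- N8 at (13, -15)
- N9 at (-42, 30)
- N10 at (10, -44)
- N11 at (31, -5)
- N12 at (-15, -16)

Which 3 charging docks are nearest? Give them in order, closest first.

N12, N1, N5

Distances from (-21, -27):
N1: max(|-4|, |-16|) = 16
N2: max(|35|, |24|) = 35
N3: max(|27|, |54|) = 54
N4: max(|49|, |44|) = 49
N5: max(|-12|, |-27|) = 27
N6: max(|34|, |47|) = 47
N7: max(|13|, |60|) = 60
N8: max(|34|, |12|) = 34
N9: max(|-21|, |57|) = 57
N10: max(|31|, |-17|) = 31
N11: max(|52|, |22|) = 52
N12: max(|6|, |11|) = 11
Sorted: N12 (11) < N1 (16) < N5 (27) < N10 (31) < N8 (34) < …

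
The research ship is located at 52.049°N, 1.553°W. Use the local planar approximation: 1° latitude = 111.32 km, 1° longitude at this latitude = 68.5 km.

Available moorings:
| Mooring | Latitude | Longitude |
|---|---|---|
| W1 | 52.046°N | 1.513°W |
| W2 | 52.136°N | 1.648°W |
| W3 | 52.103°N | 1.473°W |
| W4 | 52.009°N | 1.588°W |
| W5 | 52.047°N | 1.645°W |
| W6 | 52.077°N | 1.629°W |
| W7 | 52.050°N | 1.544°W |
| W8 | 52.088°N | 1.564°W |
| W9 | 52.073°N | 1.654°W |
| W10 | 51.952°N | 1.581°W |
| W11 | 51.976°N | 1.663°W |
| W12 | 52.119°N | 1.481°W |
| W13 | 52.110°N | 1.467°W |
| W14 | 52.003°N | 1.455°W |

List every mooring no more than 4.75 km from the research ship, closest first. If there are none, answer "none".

Distances from 52.049°N, 1.553°W:
W1: √((-0.003·111.32)² + (0.040·68.5)²) = √(0.11153 + 7.50760) = 2.760 km
W2: √((0.087·111.32)² + (-0.095·68.5)²) = √(93.79613 + 42.34756) = 11.668 km
W3: √((0.054·111.32)² + (0.080·68.5)²) = √(36.13549 + 30.03040) = 8.134 km
W4: √((-0.040·111.32)² + (-0.035·68.5)²) = √(19.82743 + 5.74801) = 5.057 km
W5: √((-0.002·111.32)² + (-0.092·68.5)²) = √(0.04957 + 39.71520) = 6.306 km
W6: √((0.028·111.32)² + (-0.076·68.5)²) = √(9.71544 + 27.10244) = 6.068 km
W7: √((0.001·111.32)² + (0.009·68.5)²) = √(0.01239 + 0.38007) = 0.626 km
W8: √((0.039·111.32)² + (-0.011·68.5)²) = √(18.84845 + 0.56776) = 4.406 km
W9: √((0.024·111.32)² + (-0.101·68.5)²) = √(7.13787 + 47.86564) = 7.416 km
W10: √((-0.097·111.32)² + (-0.028·68.5)²) = √(116.59767 + 3.67872) = 10.967 km
W11: √((-0.073·111.32)² + (-0.110·68.5)²) = √(66.03773 + 56.77623) = 11.082 km
W12: √((0.070·111.32)² + (0.072·68.5)²) = √(60.72150 + 24.32462) = 9.222 km
W13: √((0.061·111.32)² + (0.086·68.5)²) = √(46.11116 + 34.70388) = 8.990 km
W14: √((-0.046·111.32)² + (0.098·68.5)²) = √(26.22177 + 45.06437) = 8.443 km
Threshold 4.75 km: W7 (0.626 km), W1 (2.760 km), W8 (4.406 km) are within range.

W7, W1, W8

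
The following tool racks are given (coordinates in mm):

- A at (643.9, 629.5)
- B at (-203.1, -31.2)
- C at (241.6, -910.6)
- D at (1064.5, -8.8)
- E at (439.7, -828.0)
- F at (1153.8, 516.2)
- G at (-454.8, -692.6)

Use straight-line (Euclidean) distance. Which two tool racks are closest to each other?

Pairwise distances:
A–B: √((-847.0)² + (-660.7)²) = √(717409.000 + 436524.490) = 1074.2 mm
A–C: √((-402.3)² + (-1540.1)²) = √(161845.290 + 2371908.010) = 1591.8 mm
A–D: √((420.6)² + (-638.3)²) = √(176904.360 + 407426.890) = 764.4 mm
A–E: √((-204.2)² + (-1457.5)²) = √(41697.640 + 2124306.250) = 1471.7 mm
A–F: √((509.9)² + (-113.3)²) = √(259998.010 + 12836.890) = 522.3 mm
A–G: √((-1098.7)² + (-1322.1)²) = √(1207141.690 + 1747948.410) = 1719.0 mm
B–C: √((444.7)² + (-879.4)²) = √(197758.090 + 773344.360) = 985.4 mm
B–D: √((1267.6)² + (22.4)²) = √(1606809.760 + 501.760) = 1267.8 mm
B–E: √((642.8)² + (-796.8)²) = √(413191.840 + 634890.240) = 1023.8 mm
B–F: √((1356.9)² + (547.4)²) = √(1841177.610 + 299646.760) = 1463.2 mm
B–G: √((-251.7)² + (-661.4)²) = √(63352.890 + 437449.960) = 707.7 mm
C–D: √((822.9)² + (901.8)²) = √(677164.410 + 813243.240) = 1220.8 mm
C–E: √((198.1)² + (82.6)²) = √(39243.610 + 6822.760) = 214.6 mm
C–F: √((912.2)² + (1426.8)²) = √(832108.840 + 2035758.240) = 1693.5 mm
C–G: √((-696.4)² + (218.0)²) = √(484972.960 + 47524.000) = 729.7 mm
D–E: √((-624.8)² + (-819.2)²) = √(390375.040 + 671088.640) = 1030.3 mm
D–F: √((89.3)² + (525.0)²) = √(7974.490 + 275625.000) = 532.5 mm
D–G: √((-1519.3)² + (-683.8)²) = √(2308272.490 + 467582.440) = 1666.1 mm
E–F: √((714.1)² + (1344.2)²) = √(509938.810 + 1806873.640) = 1522.1 mm
E–G: √((-894.5)² + (135.4)²) = √(800130.250 + 18333.160) = 904.7 mm
F–G: √((-1608.6)² + (-1208.8)²) = √(2587593.960 + 1461197.440) = 2012.2 mm
Closest pair: C–E at 214.6 mm.

C and E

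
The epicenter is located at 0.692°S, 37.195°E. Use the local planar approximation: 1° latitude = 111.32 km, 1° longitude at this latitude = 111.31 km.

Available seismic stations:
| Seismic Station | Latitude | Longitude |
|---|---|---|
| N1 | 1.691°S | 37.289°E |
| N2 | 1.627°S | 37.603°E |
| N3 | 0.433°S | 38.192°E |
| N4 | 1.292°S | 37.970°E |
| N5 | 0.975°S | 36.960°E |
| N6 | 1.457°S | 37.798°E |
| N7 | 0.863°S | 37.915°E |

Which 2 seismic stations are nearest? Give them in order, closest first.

N5, N7

Distances from 0.692°S, 37.195°E:
N1: 111.700 km
N2: 113.561 km
N3: 114.660 km
N4: 109.100 km
N5: 40.948 km
N6: 108.431 km
N7: 82.373 km
Sorted: N5 (40.948 km) < N7 (82.373 km) < N6 (108.431 km) < N4 (109.100 km) < …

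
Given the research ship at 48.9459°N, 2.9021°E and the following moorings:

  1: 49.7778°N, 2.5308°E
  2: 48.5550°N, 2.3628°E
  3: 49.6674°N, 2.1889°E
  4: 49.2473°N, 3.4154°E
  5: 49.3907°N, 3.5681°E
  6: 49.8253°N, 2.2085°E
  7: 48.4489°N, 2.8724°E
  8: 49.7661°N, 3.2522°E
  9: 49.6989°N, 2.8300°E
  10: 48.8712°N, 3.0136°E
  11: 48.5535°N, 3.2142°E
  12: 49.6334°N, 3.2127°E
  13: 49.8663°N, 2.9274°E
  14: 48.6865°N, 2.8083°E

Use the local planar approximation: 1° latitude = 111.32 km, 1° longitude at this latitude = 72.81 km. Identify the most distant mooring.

Distances from 48.9459°N, 2.9021°E:
1: √((0.8319·111.32)² + (-0.3713·72.81)²) = √(8576.076452 + 730.856242) = 96.4724 km
2: √((-0.3909·111.32)² + (-0.5393·72.81)²) = √(1893.554181 + 1541.852761) = 58.6123 km
3: √((0.7215·111.32)² + (-0.7132·72.81)²) = √(6450.881530 + 2696.526739) = 95.6421 km
4: √((0.3014·111.32)² + (0.5133·72.81)²) = √(1125.726504 + 1396.769009) = 50.2245 km
5: √((0.4448·111.32)² + (0.6660·72.81)²) = √(2451.748693 + 2351.421693) = 69.3049 km
6: √((0.8794·111.32)² + (-0.6936·72.81)²) = √(9583.393433 + 2550.352617) = 110.1533 km
7: √((-0.4970·111.32)² + (-0.0297·72.81)²) = √(3060.970702 + 4.676220) = 55.3683 km
8: √((0.8202·111.32)² + (0.3501·72.81)²) = √(8336.541668 + 649.779916) = 94.7962 km
9: √((0.7530·111.32)² + (-0.0721·72.81)²) = √(7026.456270 + 27.558311) = 83.9882 km
10: √((-0.0747·111.32)² + (0.1115·72.81)²) = √(69.149270 + 65.907038) = 11.6214 km
11: √((-0.3924·111.32)² + (0.3121·72.81)²) = √(1908.114328 + 516.380221) = 49.2392 km
12: √((0.6875·111.32)² + (0.3106·72.81)²) = √(5857.223556 + 511.428546) = 79.8038 km
13: √((0.9204·111.32)² + (0.0253·72.81)²) = √(10497.831927 + 3.393307) = 102.4755 km
14: √((-0.2594·111.32)² + (-0.0938·72.81)²) = √(833.846939 + 46.643136) = 29.6731 km
Maximum: 6 at 110.1533 km.

6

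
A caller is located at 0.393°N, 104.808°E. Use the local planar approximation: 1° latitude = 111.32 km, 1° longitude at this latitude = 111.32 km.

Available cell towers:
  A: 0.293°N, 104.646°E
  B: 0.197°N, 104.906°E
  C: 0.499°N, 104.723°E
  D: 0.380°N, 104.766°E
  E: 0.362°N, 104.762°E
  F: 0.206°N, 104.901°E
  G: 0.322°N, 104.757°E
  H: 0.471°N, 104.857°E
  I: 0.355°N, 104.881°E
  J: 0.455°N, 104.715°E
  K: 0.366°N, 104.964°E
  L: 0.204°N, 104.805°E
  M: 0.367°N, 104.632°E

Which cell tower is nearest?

D

Distances from 0.393°N, 104.808°E:
A: √((-0.100·111.32)² + (-0.162·111.32)²) = √(123.92142 + 325.21939) = 21.193 km
B: √((-0.196·111.32)² + (0.098·111.32)²) = √(476.05654 + 119.01414) = 24.394 km
C: √((0.106·111.32)² + (-0.085·111.32)²) = √(139.23811 + 89.53323) = 15.125 km
D: √((-0.013·111.32)² + (-0.042·111.32)²) = √(2.09427 + 21.85974) = 4.894 km
E: √((-0.031·111.32)² + (-0.046·111.32)²) = √(11.90885 + 26.22177) = 6.175 km
F: √((-0.187·111.32)² + (0.093·111.32)²) = √(433.34083 + 107.17964) = 23.249 km
G: √((-0.071·111.32)² + (-0.051·111.32)²) = √(62.46879 + 32.23196) = 9.731 km
H: √((0.078·111.32)² + (0.049·111.32)²) = √(75.39379 + 29.75353) = 10.254 km
I: √((-0.038·111.32)² + (0.073·111.32)²) = √(17.89425 + 66.03773) = 9.161 km
J: √((0.062·111.32)² + (-0.093·111.32)²) = √(47.63540 + 107.17964) = 12.442 km
K: √((-0.027·111.32)² + (0.156·111.32)²) = √(9.03387 + 301.57518) = 17.624 km
L: √((-0.189·111.32)² + (-0.003·111.32)²) = √(442.65972 + 0.11153) = 21.042 km
M: √((-0.026·111.32)² + (-0.176·111.32)²) = √(8.37709 + 383.85900) = 19.805 km
Minimum: D at 4.894 km.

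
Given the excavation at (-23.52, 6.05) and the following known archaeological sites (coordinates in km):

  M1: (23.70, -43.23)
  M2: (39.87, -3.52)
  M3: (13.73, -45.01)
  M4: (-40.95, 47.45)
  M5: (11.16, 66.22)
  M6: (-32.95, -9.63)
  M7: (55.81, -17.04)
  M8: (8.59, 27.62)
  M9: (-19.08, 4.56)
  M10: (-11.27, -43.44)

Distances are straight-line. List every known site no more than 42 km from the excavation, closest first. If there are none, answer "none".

M9, M6, M8

Distances from (-23.52, 6.05):
M1: √((47.22)² + (-49.28)²) = √(2229.7284 + 2428.5184) = 68.25 km
M2: √((63.39)² + (-9.57)²) = √(4018.2921 + 91.5849) = 64.11 km
M3: √((37.25)² + (-51.06)²) = √(1387.5625 + 2607.1236) = 63.20 km
M4: √((-17.43)² + (41.40)²) = √(303.8049 + 1713.9600) = 44.92 km
M5: √((34.68)² + (60.17)²) = √(1202.7024 + 3620.4289) = 69.45 km
M6: √((-9.43)² + (-15.68)²) = √(88.9249 + 245.8624) = 18.30 km
M7: √((79.33)² + (-23.09)²) = √(6293.2489 + 533.1481) = 82.62 km
M8: √((32.11)² + (21.57)²) = √(1031.0521 + 465.2649) = 38.68 km
M9: √((4.44)² + (-1.49)²) = √(19.7136 + 2.2201) = 4.68 km
M10: √((12.25)² + (-49.49)²) = √(150.0625 + 2449.2601) = 50.98 km
Threshold 42 km: M9 (4.68 km), M6 (18.30 km), M8 (38.68 km) are within range.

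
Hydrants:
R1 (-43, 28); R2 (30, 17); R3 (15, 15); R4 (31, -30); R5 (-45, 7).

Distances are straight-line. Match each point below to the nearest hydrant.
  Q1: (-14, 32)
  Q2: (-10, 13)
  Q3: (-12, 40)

Q1 at (-14, 32):
  R1: 29.3
  R2: 46.5
  R3: 33.6
  R4: 76.6
  R5: 39.8
  → nearest: R1 (29.3)
Q2 at (-10, 13):
  R1: 36.2
  R2: 40.2
  R3: 25.1
  R4: 59.4
  R5: 35.5
  → nearest: R3 (25.1)
Q3 at (-12, 40):
  R1: 33.2
  R2: 47.9
  R3: 36.8
  R4: 82.2
  R5: 46.7
  → nearest: R1 (33.2)

Q1→R1; Q2→R3; Q3→R1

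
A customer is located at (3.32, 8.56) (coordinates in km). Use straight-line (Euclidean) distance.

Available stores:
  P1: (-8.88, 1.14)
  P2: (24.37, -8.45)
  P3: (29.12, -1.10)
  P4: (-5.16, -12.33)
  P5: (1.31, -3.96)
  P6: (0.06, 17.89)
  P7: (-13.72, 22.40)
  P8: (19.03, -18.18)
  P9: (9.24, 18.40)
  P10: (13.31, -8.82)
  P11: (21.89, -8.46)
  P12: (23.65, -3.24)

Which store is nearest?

Distances from (3.32, 8.56):
P1: 14.28 km
P2: 27.06 km
P3: 27.55 km
P4: 22.55 km
P5: 12.68 km
P6: 9.88 km
P7: 21.95 km
P8: 31.01 km
P9: 11.48 km
P10: 20.05 km
P11: 25.19 km
P12: 23.51 km
Minimum: P6 at 9.88 km.

P6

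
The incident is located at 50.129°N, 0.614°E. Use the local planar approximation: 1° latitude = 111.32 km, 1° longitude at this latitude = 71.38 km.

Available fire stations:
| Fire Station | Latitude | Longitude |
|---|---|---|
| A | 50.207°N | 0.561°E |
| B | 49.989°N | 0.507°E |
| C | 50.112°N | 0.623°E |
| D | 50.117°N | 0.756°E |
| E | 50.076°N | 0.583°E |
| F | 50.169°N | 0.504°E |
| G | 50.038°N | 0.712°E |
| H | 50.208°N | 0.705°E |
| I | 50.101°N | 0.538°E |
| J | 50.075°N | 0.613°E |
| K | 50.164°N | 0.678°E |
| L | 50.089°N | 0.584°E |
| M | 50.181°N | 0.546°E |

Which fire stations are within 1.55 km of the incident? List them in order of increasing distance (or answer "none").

none

Distances from 50.129°N, 0.614°E:
A: √((0.078·111.32)² + (-0.053·71.38)²) = √(75.39379 + 14.31215) = 9.471 km
B: √((-0.140·111.32)² + (-0.107·71.38)²) = √(242.88599 + 58.33385) = 17.356 km
C: √((-0.017·111.32)² + (0.009·71.38)²) = √(3.58133 + 0.41270) = 1.999 km
D: √((-0.012·111.32)² + (0.142·71.38)²) = √(1.78447 + 102.73769) = 10.224 km
E: √((-0.053·111.32)² + (-0.031·71.38)²) = √(34.80953 + 4.89640) = 6.301 km
F: √((0.040·111.32)² + (-0.110·71.38)²) = √(19.82743 + 61.65076) = 9.027 km
G: √((-0.091·111.32)² + (0.098·71.38)²) = √(102.61933 + 48.93338) = 12.311 km
H: √((0.079·111.32)² + (0.091·71.38)²) = √(77.33936 + 42.19256) = 10.933 km
I: √((-0.028·111.32)² + (-0.076·71.38)²) = √(9.71544 + 29.42932) = 6.257 km
J: √((-0.054·111.32)² + (-0.001·71.38)²) = √(36.13549 + 0.00510) = 6.012 km
K: √((0.035·111.32)² + (0.064·71.38)²) = √(15.18037 + 20.86955) = 6.004 km
L: √((-0.040·111.32)² + (-0.030·71.38)²) = √(19.82743 + 4.58559) = 4.941 km
M: √((0.052·111.32)² + (-0.068·71.38)²) = √(33.50835 + 23.55976) = 7.554 km
Threshold 1.55 km: none within range.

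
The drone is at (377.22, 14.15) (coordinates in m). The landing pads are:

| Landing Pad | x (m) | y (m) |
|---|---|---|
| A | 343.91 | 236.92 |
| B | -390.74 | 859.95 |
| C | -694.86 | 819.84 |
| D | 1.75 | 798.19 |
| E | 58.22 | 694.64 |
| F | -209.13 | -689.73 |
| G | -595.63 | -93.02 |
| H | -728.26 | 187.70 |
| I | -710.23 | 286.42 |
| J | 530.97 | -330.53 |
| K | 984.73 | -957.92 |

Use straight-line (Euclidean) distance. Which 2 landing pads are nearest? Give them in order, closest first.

A, J

Distances from (377.22, 14.15):
A: 225.25 m
B: 1142.43 m
C: 1341.08 m
D: 869.31 m
E: 751.55 m
F: 916.11 m
G: 978.74 m
H: 1119.02 m
I: 1121.02 m
J: 377.42 m
K: 1146.29 m
Sorted: A (225.25 m) < J (377.42 m) < E (751.55 m) < D (869.31 m) < …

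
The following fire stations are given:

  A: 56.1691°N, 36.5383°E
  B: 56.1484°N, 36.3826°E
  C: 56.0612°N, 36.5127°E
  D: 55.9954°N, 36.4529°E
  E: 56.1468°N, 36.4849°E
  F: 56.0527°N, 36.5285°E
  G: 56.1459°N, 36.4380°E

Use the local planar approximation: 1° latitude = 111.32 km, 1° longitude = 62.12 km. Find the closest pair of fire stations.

Pairwise distances:
A–B: √((-0.0207·111.32)² + (-0.1557·62.12)²) = √(5.309909 + 93.549209) = 9.9428 km
A–C: √((-0.1079·111.32)² + (-0.0256·62.12)²) = √(144.274403 + 2.528965) = 12.1162 km
A–D: √((-0.1737·111.32)² + (-0.0854·62.12)²) = √(373.891879 + 28.143534) = 20.0508 km
A–E: √((-0.0223·111.32)² + (-0.0534·62.12)²) = √(6.162488 + 11.003869) = 4.1432 km
A–F: √((-0.1164·111.32)² + (-0.0098·62.12)²) = √(167.900642 + 0.370608) = 12.9719 km
A–G: √((-0.0232·111.32)² + (-0.1003·62.12)²) = √(6.669947 + 38.820825) = 6.7447 km
B–C: √((-0.0872·111.32)² + (0.1301·62.12)²) = √(94.227868 + 65.315685) = 12.6311 km
B–D: √((-0.1530·111.32)² + (0.0703·62.12)²) = √(290.087661 + 19.071003) = 17.5829 km
B–E: √((-0.0016·111.32)² + (0.1023·62.12)²) = √(0.031724 + 40.384449) = 6.3574 km
B–F: √((-0.0957·111.32)² + (0.1459·62.12)²) = √(113.493312 + 82.143552) = 13.9870 km
B–G: √((-0.0025·111.32)² + (0.0554·62.12)²) = √(0.077451 + 11.843564) = 3.4527 km
C–D: √((-0.0658·111.32)² + (-0.0598·62.12)²) = √(53.653515 + 13.799561) = 8.2130 km
C–E: √((0.0856·111.32)² + (-0.0278·62.12)²) = √(90.801689 + 2.982308) = 9.6842 km
C–F: √((-0.0085·111.32)² + (0.0158·62.12)²) = √(0.895332 + 0.963334) = 1.3633 km
C–G: √((0.0847·111.32)² + (-0.0747·62.12)²) = √(88.902345 + 21.532978) = 10.5088 km
D–E: √((0.1514·111.32)² + (0.0320·62.12)²) = √(284.052192 + 3.951508) = 16.9707 km
D–F: √((0.0573·111.32)² + (0.0756·62.12)²) = √(40.686997 + 22.054971) = 7.9210 km
D–G: √((0.1505·111.32)² + (-0.0149·62.12)²) = √(280.685123 + 0.856713) = 16.7792 km
E–F: √((-0.0941·111.32)² + (0.0436·62.12)²) = √(109.730066 + 7.335604) = 10.8197 km
E–G: √((-0.0009·111.32)² + (-0.0469·62.12)²) = √(0.010038 + 8.488063) = 2.9152 km
F–G: √((0.0932·111.32)² + (-0.0905·62.12)²) = √(107.641123 + 31.605310) = 11.8003 km
Closest pair: C–F at 1.3633 km.

C and F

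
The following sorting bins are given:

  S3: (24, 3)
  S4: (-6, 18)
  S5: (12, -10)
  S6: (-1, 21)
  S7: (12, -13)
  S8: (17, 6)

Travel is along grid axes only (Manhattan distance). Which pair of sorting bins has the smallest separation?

S5 and S7

Pairwise distances:
S5–S7: 3
S4–S6: 8
S3–S8: 10
S5–S8: 21
S7–S8: 24
S3–S5: 25
S3–S7: 28
S6–S8: 33
S4–S8: 35
S3–S6: 43
S5–S6: 44
S3–S4: 45
S4–S5: 46
S6–S7: 47
S4–S7: 49
Closest pair: S5–S7 at 3.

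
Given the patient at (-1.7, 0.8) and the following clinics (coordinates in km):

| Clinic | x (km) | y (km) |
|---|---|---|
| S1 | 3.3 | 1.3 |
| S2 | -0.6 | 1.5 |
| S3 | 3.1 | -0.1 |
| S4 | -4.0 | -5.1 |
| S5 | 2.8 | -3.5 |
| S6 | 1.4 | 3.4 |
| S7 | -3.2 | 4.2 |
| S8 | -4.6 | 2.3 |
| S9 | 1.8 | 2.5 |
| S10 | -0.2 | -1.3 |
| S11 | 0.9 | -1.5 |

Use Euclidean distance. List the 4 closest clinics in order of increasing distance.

S2, S10, S8, S11

Distances from (-1.7, 0.8):
S1: √((5.0)² + (0.5)²) = √(25.000 + 0.250) = 5.0 km
S2: √((1.1)² + (0.7)²) = √(1.210 + 0.490) = 1.3 km
S3: √((4.8)² + (-0.9)²) = √(23.040 + 0.810) = 4.9 km
S4: √((-2.3)² + (-5.9)²) = √(5.290 + 34.810) = 6.3 km
S5: √((4.5)² + (-4.3)²) = √(20.250 + 18.490) = 6.2 km
S6: √((3.1)² + (2.6)²) = √(9.610 + 6.760) = 4.0 km
S7: √((-1.5)² + (3.4)²) = √(2.250 + 11.560) = 3.7 km
S8: √((-2.9)² + (1.5)²) = √(8.410 + 2.250) = 3.3 km
S9: √((3.5)² + (1.7)²) = √(12.250 + 2.890) = 3.9 km
S10: √((1.5)² + (-2.1)²) = √(2.250 + 4.410) = 2.6 km
S11: √((2.6)² + (-2.3)²) = √(6.760 + 5.290) = 3.5 km
Sorted: S2 (1.3 km) < S10 (2.6 km) < S8 (3.3 km) < S11 (3.5 km) < S7 (3.7 km) < S9 (3.9 km) < …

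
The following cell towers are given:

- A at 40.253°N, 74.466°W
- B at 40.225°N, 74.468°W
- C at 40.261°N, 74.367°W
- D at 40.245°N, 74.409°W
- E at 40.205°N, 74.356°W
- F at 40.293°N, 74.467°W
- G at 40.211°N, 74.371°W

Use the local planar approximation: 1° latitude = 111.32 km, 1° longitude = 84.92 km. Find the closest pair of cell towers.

Pairwise distances:
E–G: √((0.006·111.32)² + (-0.015·84.92)²) = √(0.44612 + 1.62257) = 1.438 km
A–B: √((-0.028·111.32)² + (-0.002·84.92)²) = √(9.71544 + 0.02885) = 3.122 km
C–D: √((-0.016·111.32)² + (-0.042·84.92)²) = √(3.17239 + 12.72092) = 3.987 km
A–F: √((0.040·111.32)² + (-0.001·84.92)²) = √(19.82743 + 0.00721) = 4.454 km
A–D: √((-0.008·111.32)² + (0.057·84.92)²) = √(0.79310 + 23.42986) = 4.922 km
D–G: √((-0.034·111.32)² + (0.038·84.92)²) = √(14.32532 + 10.41327) = 4.974 km
B–D: √((0.020·111.32)² + (0.059·84.92)²) = √(4.95686 + 25.10291) = 5.483 km
C–G: √((-0.050·111.32)² + (-0.004·84.92)²) = √(30.98036 + 0.11538) = 5.576 km
C–E: √((-0.056·111.32)² + (0.011·84.92)²) = √(38.86176 + 0.87258) = 6.304 km
D–E: √((-0.040·111.32)² + (0.053·84.92)²) = √(19.82743 + 20.25684) = 6.331 km
D–F: √((0.048·111.32)² + (-0.058·84.92)²) = √(28.55150 + 24.25917) = 7.267 km
B–F: √((0.068·111.32)² + (0.001·84.92)²) = √(57.30127 + 0.00721) = 7.570 km
B–G: √((-0.014·111.32)² + (0.097·84.92)²) = √(2.42886 + 67.85212) = 8.383 km
A–C: √((0.008·111.32)² + (0.099·84.92)²) = √(0.79310 + 70.67899) = 8.454 km
C–F: √((0.032·111.32)² + (-0.100·84.92)²) = √(12.68955 + 72.11406) = 9.209 km
A–G: √((-0.042·111.32)² + (0.095·84.92)²) = √(21.85974 + 65.08294) = 9.324 km
B–C: √((0.036·111.32)² + (0.101·84.92)²) = √(16.06022 + 73.56356) = 9.467 km
B–E: √((-0.020·111.32)² + (0.112·84.92)²) = √(4.95686 + 90.45988) = 9.768 km
A–E: √((-0.048·111.32)² + (0.110·84.92)²) = √(28.55150 + 87.25802) = 10.761 km
F–G: √((-0.082·111.32)² + (0.096·84.92)²) = √(83.32477 + 66.46032) = 12.239 km
E–F: √((0.088·111.32)² + (-0.111·84.92)²) = √(95.96475 + 88.85174) = 13.595 km
Closest pair: E–G at 1.438 km.

E and G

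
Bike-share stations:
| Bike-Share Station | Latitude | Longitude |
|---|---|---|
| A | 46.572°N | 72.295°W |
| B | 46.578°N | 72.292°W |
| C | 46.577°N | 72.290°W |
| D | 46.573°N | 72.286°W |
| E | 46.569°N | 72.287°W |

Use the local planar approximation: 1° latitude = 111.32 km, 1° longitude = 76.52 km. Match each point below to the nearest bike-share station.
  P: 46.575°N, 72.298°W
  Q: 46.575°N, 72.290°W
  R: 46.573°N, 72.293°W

P→A; Q→C; R→A

P at 46.575°N, 72.298°W:
  A: 0.405 km
  B: 0.568 km
  C: 0.651 km
  D: 0.945 km
  E: 1.075 km
  → nearest: A (0.405 km)
Q at 46.575°N, 72.290°W:
  A: 0.508 km
  B: 0.367 km
  C: 0.223 km
  D: 0.378 km
  E: 0.706 km
  → nearest: C (0.223 km)
R at 46.573°N, 72.293°W:
  A: 0.189 km
  B: 0.562 km
  C: 0.501 km
  D: 0.536 km
  E: 0.640 km
  → nearest: A (0.189 km)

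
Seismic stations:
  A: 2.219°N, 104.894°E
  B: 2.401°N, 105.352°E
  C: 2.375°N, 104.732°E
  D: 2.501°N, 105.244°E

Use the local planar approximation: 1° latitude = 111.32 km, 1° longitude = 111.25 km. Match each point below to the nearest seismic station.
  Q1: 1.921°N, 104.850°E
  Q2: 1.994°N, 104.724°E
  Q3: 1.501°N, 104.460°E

Q1→A; Q2→A; Q3→A

Q1 at 1.921°N, 104.850°E:
  A: √((0.298·111.32)² + (0.044·111.25)²) = √(1100.47181 + 23.96103) = 33.533 km
  B: √((0.480·111.32)² + (0.502·111.25)²) = √(2855.14961 + 3118.94326) = 77.292 km
  C: √((0.454·111.32)² + (-0.118·111.25)²) = √(2554.21882 + 172.33126) = 52.216 km
  D: √((0.580·111.32)² + (0.394·111.25)²) = √(4168.71670 + 1921.28806) = 78.038 km
  → nearest: A (33.533 km)
Q2 at 1.994°N, 104.724°E:
  A: √((0.225·111.32)² + (0.170·111.25)²) = √(627.35221 + 357.68266) = 31.385 km
  B: √((0.407·111.32)² + (0.628·111.25)²) = √(2052.74600 + 4881.11823) = 83.270 km
  C: √((0.381·111.32)² + (0.008·111.25)²) = √(1798.85578 + 0.79210) = 42.422 km
  D: √((0.507·111.32)² + (0.520·111.25)²) = √(3185.38781 + 3346.62250) = 80.821 km
  → nearest: A (31.385 km)
Q3 at 1.501°N, 104.460°E:
  A: √((0.718·111.32)² + (0.434·111.25)²) = √(6388.44682 + 2331.19981) = 93.379 km
  B: √((0.900·111.32)² + (0.892·111.25)²) = √(10037.63534 + 9847.58523) = 141.015 km
  C: √((0.874·111.32)² + (0.272·111.25)²) = √(9466.06017 + 915.66760) = 101.891 km
  D: √((1.000·111.32)² + (0.784·111.25)²) = √(12392.14240 + 7607.32840) = 141.419 km
  → nearest: A (93.379 km)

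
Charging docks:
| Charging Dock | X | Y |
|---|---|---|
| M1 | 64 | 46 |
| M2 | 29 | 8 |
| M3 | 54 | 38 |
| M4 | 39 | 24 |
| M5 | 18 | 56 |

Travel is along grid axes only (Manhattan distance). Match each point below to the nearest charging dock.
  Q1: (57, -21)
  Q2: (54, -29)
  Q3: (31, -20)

Q1 at (57, -21):
  M1: |7| + |67| = 7 + 67 = 74
  M2: |-28| + |29| = 28 + 29 = 57
  M3: |-3| + |59| = 3 + 59 = 62
  M4: |-18| + |45| = 18 + 45 = 63
  M5: |-39| + |77| = 39 + 77 = 116
  → nearest: M2 (57)
Q2 at (54, -29):
  M1: |10| + |75| = 10 + 75 = 85
  M2: |-25| + |37| = 25 + 37 = 62
  M3: |0| + |67| = 0 + 67 = 67
  M4: |-15| + |53| = 15 + 53 = 68
  M5: |-36| + |85| = 36 + 85 = 121
  → nearest: M2 (62)
Q3 at (31, -20):
  M1: |33| + |66| = 33 + 66 = 99
  M2: |-2| + |28| = 2 + 28 = 30
  M3: |23| + |58| = 23 + 58 = 81
  M4: |8| + |44| = 8 + 44 = 52
  M5: |-13| + |76| = 13 + 76 = 89
  → nearest: M2 (30)

Q1→M2; Q2→M2; Q3→M2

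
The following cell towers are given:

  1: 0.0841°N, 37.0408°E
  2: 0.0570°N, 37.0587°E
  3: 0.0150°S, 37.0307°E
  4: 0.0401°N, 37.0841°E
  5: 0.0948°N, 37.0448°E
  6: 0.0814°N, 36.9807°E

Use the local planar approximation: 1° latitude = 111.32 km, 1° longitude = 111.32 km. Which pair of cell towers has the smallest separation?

1 and 5

Pairwise distances:
1–2: 3.6155 km
1–3: 11.0890 km
1–4: 6.8721 km
1–5: 1.2716 km
1–6: 6.6971 km
2–3: 8.5998 km
2–4: 3.3962 km
2–5: 4.4834 km
2–6: 9.0979 km
3–4: 8.5416 km
3–5: 12.3233 km
3–6: 12.0888 km
4–5: 7.4979 km
4–6: 12.3947 km
5–6: 7.2899 km
Closest pair: 1–5 at 1.2716 km.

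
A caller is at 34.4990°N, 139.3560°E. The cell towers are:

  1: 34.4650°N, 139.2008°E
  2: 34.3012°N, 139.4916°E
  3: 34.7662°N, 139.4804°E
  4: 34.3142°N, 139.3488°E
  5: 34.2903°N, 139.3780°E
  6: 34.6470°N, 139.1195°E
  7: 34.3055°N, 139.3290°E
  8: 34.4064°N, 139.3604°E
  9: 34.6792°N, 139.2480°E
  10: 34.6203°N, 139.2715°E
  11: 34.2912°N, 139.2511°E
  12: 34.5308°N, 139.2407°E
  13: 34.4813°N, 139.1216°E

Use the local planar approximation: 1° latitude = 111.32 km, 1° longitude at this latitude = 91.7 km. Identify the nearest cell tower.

Distances from 34.4990°N, 139.3560°E:
1: √((-0.0340·111.32)² + (-0.1552·91.7)²) = √(14.325317 + 202.545270) = 14.7265 km
2: √((-0.1978·111.32)² + (0.1356·91.7)²) = √(484.840589 + 154.617288) = 25.2875 km
3: √((0.2672·111.32)² + (0.1244·91.7)²) = √(884.747416 + 130.130600) = 31.8572 km
4: √((-0.1848·111.32)² + (-0.0072·91.7)²) = √(423.204551 + 0.435917) = 20.5825 km
5: √((-0.2087·111.32)² + (0.0220·91.7)²) = √(539.748313 + 4.069903) = 23.3199 km
6: √((0.1480·111.32)² + (-0.2365·91.7)²) = √(271.437487 + 470.328138) = 27.2354 km
7: √((-0.1935·111.32)² + (-0.0270·91.7)²) = √(463.989694 + 6.130081) = 21.6822 km
8: √((-0.0926·111.32)² + (0.0044·91.7)²) = √(106.259647 + 0.162796) = 10.3161 km
9: √((0.1802·111.32)² + (-0.1080·91.7)²) = √(402.398144 + 98.081293) = 22.3714 km
10: √((0.1213·111.32)² + (-0.0845·91.7)²) = √(182.334142 + 60.041577) = 15.5684 km
11: √((-0.2078·111.32)² + (-0.1049·91.7)²) = √(535.103118 + 92.531510) = 25.0526 km
12: √((0.0318·111.32)² + (-0.1153·91.7)²) = √(12.531430 + 111.788540) = 11.1499 km
13: √((-0.0177·111.32)² + (-0.2344·91.7)²) = √(3.882334 + 462.012670) = 21.5846 km
Minimum: 8 at 10.3161 km.

8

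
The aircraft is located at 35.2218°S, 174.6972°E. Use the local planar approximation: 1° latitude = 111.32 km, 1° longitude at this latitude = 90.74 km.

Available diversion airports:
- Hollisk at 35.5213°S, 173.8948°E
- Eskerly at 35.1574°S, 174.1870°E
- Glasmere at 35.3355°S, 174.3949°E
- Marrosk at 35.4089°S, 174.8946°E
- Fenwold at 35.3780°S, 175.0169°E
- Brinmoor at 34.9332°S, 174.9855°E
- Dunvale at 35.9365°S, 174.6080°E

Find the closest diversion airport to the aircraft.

Distances from 35.2218°S, 174.6972°E:
Hollisk: 80.0802 km
Eskerly: 46.8473 km
Glasmere: 30.2100 km
Marrosk: 27.4708 km
Fenwold: 33.8217 km
Brinmoor: 41.4307 km
Dunvale: 79.9711 km
Minimum: Marrosk at 27.4708 km.

Marrosk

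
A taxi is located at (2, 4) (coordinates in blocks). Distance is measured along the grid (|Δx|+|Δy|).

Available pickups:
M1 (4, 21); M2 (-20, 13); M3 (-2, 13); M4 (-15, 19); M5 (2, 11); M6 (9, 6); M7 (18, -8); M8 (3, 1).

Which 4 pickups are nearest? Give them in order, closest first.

M8, M5, M6, M3

Distances from (2, 4):
M1: 19 blocks
M2: 31 blocks
M3: 13 blocks
M4: 32 blocks
M5: 7 blocks
M6: 9 blocks
M7: 28 blocks
M8: 4 blocks
Sorted: M8 (4 blocks) < M5 (7 blocks) < M6 (9 blocks) < M3 (13 blocks) < M1 (19 blocks) < M7 (28 blocks) < …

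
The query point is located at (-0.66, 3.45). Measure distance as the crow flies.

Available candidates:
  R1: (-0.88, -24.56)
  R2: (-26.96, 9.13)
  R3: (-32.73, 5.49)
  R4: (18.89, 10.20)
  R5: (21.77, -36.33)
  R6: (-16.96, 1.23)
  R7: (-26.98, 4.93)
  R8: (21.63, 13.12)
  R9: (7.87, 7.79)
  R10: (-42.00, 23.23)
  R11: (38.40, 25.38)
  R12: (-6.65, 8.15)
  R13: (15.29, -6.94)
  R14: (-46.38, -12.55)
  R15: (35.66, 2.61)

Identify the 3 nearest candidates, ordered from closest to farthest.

Distances from (-0.66, 3.45):
R1: √((-0.22)² + (-28.01)²) = √(0.0484 + 784.5601) = 28.01
R2: √((-26.30)² + (5.68)²) = √(691.6900 + 32.2624) = 26.91
R3: √((-32.07)² + (2.04)²) = √(1028.4849 + 4.1616) = 32.13
R4: √((19.55)² + (6.75)²) = √(382.2025 + 45.5625) = 20.68
R5: √((22.43)² + (-39.78)²) = √(503.1049 + 1582.4484) = 45.67
R6: √((-16.30)² + (-2.22)²) = √(265.6900 + 4.9284) = 16.45
R7: √((-26.32)² + (1.48)²) = √(692.7424 + 2.1904) = 26.36
R8: √((22.29)² + (9.67)²) = √(496.8441 + 93.5089) = 24.30
R9: √((8.53)² + (4.34)²) = √(72.7609 + 18.8356) = 9.57
R10: √((-41.34)² + (19.78)²) = √(1708.9956 + 391.2484) = 45.83
R11: √((39.06)² + (21.93)²) = √(1525.6836 + 480.9249) = 44.80
R12: √((-5.99)² + (4.70)²) = √(35.8801 + 22.0900) = 7.61
R13: √((15.95)² + (-10.39)²) = √(254.4025 + 107.9521) = 19.04
R14: √((-45.72)² + (-16.00)²) = √(2090.3184 + 256.0000) = 48.44
R15: √((36.32)² + (-0.84)²) = √(1319.1424 + 0.7056) = 36.33
Sorted: R12 (7.61) < R9 (9.57) < R6 (16.45) < R13 (19.04) < R4 (20.68) < …

R12, R9, R6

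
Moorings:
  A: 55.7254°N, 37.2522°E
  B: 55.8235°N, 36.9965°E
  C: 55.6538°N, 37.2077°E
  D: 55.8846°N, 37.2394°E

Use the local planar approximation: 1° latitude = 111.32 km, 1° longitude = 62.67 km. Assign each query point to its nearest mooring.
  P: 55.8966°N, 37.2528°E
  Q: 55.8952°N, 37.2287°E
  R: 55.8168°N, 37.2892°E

P at 55.8966°N, 37.2528°E:
  A: √((-0.1712·111.32)² + (-0.0006·62.67)²) = √(363.206754 + 0.001414) = 19.0580 km
  B: √((-0.0731·111.32)² + (-0.2563·62.67)²) = √(66.218776 + 257.998156) = 18.0060 km
  C: √((-0.2428·111.32)² + (-0.0451·62.67)²) = √(730.539596 + 7.988633) = 27.1759 km
  D: √((-0.0120·111.32)² + (-0.0134·62.67)²) = √(1.784469 + 0.705227) = 1.5779 km
  → nearest: D (1.5779 km)
Q at 55.8952°N, 37.2287°E:
  A: √((-0.1698·111.32)² + (0.0235·62.67)²) = √(357.290745 + 2.168978) = 18.9594 km
  B: √((-0.0717·111.32)² + (-0.2322·62.67)²) = √(63.706641 + 211.759947) = 16.5972 km
  C: √((-0.2414·111.32)² + (-0.0210·62.67)²) = √(722.139211 + 1.732040) = 26.9049 km
  D: √((-0.0106·111.32)² + (0.0107·62.67)²) = √(1.392381 + 0.449663) = 1.3572 km
  → nearest: D (1.3572 km)
R at 55.8168°N, 37.2892°E:
  A: √((-0.0914·111.32)² + (-0.0370·62.67)²) = √(103.523462 + 5.376787) = 10.4355 km
  B: √((0.0067·111.32)² + (-0.2927·62.67)²) = √(0.556283 + 336.484322) = 18.3587 km
  C: √((-0.1630·111.32)² + (-0.0815·62.67)²) = √(329.246831 + 26.087629) = 18.8503 km
  D: √((0.0678·111.32)² + (-0.0498·62.67)²) = √(56.964696 + 9.740429) = 8.1673 km
  → nearest: D (8.1673 km)

P→D; Q→D; R→D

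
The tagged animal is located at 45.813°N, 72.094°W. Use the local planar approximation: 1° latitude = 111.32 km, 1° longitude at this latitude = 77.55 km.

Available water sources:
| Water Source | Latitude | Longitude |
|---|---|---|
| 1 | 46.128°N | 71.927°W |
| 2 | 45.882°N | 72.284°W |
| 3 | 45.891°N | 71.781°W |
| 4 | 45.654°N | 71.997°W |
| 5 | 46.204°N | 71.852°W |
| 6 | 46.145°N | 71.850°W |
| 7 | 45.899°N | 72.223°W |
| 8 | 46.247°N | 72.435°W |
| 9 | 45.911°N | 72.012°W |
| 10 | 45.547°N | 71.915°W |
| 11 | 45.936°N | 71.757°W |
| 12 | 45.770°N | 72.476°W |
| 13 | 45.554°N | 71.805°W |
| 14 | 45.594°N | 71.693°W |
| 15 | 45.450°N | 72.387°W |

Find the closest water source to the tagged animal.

9

Distances from 45.813°N, 72.094°W:
1: √((0.315·111.32)² + (0.167·77.55)²) = √(1229.61033 + 167.72452) = 37.381 km
2: √((0.069·111.32)² + (-0.190·77.55)²) = √(58.99899 + 217.10549) = 16.616 km
3: √((0.078·111.32)² + (0.313·77.55)²) = √(75.39379 + 589.18581) = 25.779 km
4: √((-0.159·111.32)² + (0.097·77.55)²) = √(313.28575 + 56.58575) = 19.232 km
5: √((0.391·111.32)² + (0.242·77.55)²) = √(1894.52312 + 352.20404) = 47.400 km
6: √((0.332·111.32)² + (0.244·77.55)²) = √(1365.91150 + 358.04965) = 41.521 km
7: √((0.086·111.32)² + (-0.129·77.55)²) = √(91.65229 + 100.07902) = 13.847 km
8: √((0.434·111.32)² + (-0.341·77.55)²) = √(2334.13437 + 699.31422) = 55.077 km
9: √((0.098·111.32)² + (0.082·77.55)²) = √(119.01414 + 40.43815) = 12.627 km
10: √((-0.266·111.32)² + (0.179·77.55)²) = √(876.81843 + 192.69465) = 32.703 km
11: √((0.123·111.32)² + (0.337·77.55)²) = √(187.48072 + 683.00425) = 29.504 km
12: √((-0.043·111.32)² + (-0.382·77.55)²) = √(22.91307 + 877.58730) = 30.008 km
13: √((-0.259·111.32)² + (0.289·77.55)²) = √(831.27730 + 502.29550) = 36.518 km
14: √((-0.219·111.32)² + (0.401·77.55)²) = √(594.33954 + 967.05762) = 39.515 km
15: √((-0.363·111.32)² + (-0.293·77.55)²) = √(1632.90021 + 516.29610) = 46.359 km
Minimum: 9 at 12.627 km.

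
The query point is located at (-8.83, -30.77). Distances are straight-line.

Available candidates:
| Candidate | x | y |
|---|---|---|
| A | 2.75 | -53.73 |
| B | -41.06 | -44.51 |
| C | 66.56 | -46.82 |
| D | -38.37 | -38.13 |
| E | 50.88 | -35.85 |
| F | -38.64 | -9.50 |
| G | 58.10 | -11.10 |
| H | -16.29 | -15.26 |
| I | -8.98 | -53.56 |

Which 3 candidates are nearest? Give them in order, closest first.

H, I, A

Distances from (-8.83, -30.77):
A: 25.71
B: 35.04
C: 77.08
D: 30.44
E: 59.93
F: 36.62
G: 69.76
H: 17.21
I: 22.79
Sorted: H (17.21) < I (22.79) < A (25.71) < D (30.44) < B (35.04) < …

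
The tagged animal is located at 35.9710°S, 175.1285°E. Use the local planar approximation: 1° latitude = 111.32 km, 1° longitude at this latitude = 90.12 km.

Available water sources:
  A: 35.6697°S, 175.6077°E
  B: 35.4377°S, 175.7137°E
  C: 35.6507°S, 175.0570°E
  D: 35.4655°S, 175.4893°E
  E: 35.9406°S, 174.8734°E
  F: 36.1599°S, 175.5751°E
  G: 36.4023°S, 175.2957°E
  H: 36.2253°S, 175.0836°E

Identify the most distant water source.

B

Distances from 35.9710°S, 175.1285°E:
A: 54.6806 km
B: 79.4088 km
C: 36.2333 km
D: 64.9909 km
E: 23.2374 km
F: 45.4099 km
G: 50.3213 km
H: 28.5964 km
Maximum: B at 79.4088 km.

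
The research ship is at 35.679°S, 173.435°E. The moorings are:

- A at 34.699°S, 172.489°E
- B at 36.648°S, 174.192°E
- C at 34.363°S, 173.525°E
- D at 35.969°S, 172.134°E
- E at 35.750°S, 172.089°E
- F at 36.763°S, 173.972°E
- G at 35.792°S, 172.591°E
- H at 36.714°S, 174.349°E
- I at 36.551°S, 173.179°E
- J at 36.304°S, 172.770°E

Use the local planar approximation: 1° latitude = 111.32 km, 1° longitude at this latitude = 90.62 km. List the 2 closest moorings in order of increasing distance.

Distances from 35.679°S, 173.435°E:
A: √((0.980·111.32)² + (-0.946·90.62)²) = √(11901.41356 + 7349.03623) = 138.746 km
B: √((-0.969·111.32)² + (0.757·90.62)²) = √(11635.73842 + 4705.86945) = 127.834 km
C: √((1.316·111.32)² + (0.090·90.62)²) = √(21461.40617 + 66.51707) = 146.724 km
D: √((-0.290·111.32)² + (-1.301·90.62)²) = √(1042.17918 + 13899.61301) = 122.237 km
E: √((-0.071·111.32)² + (-1.346·90.62)²) = √(62.46879 + 14877.78353) = 122.230 km
F: √((-1.084·111.32)² + (0.537·90.62)²) = √(14561.46128 + 2368.08173) = 130.114 km
G: √((-0.113·111.32)² + (-0.844·90.62)²) = √(158.23527 + 5849.69212) = 77.511 km
H: √((-1.035·111.32)² + (0.914·90.62)²) = √(13274.77274 + 6860.25892) = 141.898 km
I: √((-0.872·111.32)² + (-0.256·90.62)²) = √(9422.78681 + 538.18061) = 99.805 km
J: √((-0.625·111.32)² + (-0.665·90.62)²) = √(4840.68062 + 3631.54480) = 92.045 km
Sorted: G (77.511 km) < J (92.045 km) < I (99.805 km) < E (122.230 km) < …

G, J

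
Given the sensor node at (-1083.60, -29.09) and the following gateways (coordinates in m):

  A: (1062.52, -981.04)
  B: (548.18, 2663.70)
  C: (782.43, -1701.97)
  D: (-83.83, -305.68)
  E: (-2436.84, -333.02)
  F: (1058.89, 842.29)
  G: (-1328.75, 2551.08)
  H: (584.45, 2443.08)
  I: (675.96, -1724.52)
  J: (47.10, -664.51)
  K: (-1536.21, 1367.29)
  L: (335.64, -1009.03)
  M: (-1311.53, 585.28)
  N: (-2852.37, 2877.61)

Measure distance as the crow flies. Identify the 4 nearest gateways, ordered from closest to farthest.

Distances from (-1083.60, -29.09):
A: √((2146.12)² + (-951.95)²) = √(4605831.0544 + 906208.8025) = 2347.77 m
B: √((1631.78)² + (2692.79)²) = √(2662705.9684 + 7251117.9841) = 3148.62 m
C: √((1866.03)² + (-1672.88)²) = √(3482067.9609 + 2798527.4944) = 2506.11 m
D: √((999.77)² + (-276.59)²) = √(999540.0529 + 76502.0281) = 1037.32 m
E: √((-1353.24)² + (-303.93)²) = √(1831258.4976 + 92373.4449) = 1386.95 m
F: √((2142.49)² + (871.38)²) = √(4590263.4001 + 759303.1044) = 2312.91 m
G: √((-245.15)² + (2580.17)²) = √(60098.5225 + 6657277.2289) = 2591.79 m
H: √((1668.05)² + (2472.17)²) = √(2782390.8025 + 6111624.5089) = 2982.28 m
I: √((1759.56)² + (-1695.43)²) = √(3096051.3936 + 2874482.8849) = 2443.47 m
J: √((1130.70)² + (-635.42)²) = √(1278482.4900 + 403758.5764) = 1297.01 m
K: √((-452.61)² + (1396.38)²) = √(204855.8121 + 1949877.1044) = 1467.90 m
L: √((1419.24)² + (-979.94)²) = √(2014242.1776 + 960282.4036) = 1724.68 m
M: √((-227.93)² + (614.37)²) = √(51952.0849 + 377450.4969) = 655.29 m
N: √((-1768.77)² + (2906.70)²) = √(3128547.3129 + 8448904.8900) = 3402.57 m
Sorted: M (655.29 m) < D (1037.32 m) < J (1297.01 m) < E (1386.95 m) < K (1467.90 m) < L (1724.68 m) < …

M, D, J, E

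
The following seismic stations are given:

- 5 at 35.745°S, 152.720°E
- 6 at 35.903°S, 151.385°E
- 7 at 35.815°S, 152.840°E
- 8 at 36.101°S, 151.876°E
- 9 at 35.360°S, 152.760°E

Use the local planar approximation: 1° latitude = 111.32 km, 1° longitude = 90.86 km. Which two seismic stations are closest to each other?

Pairwise distances:
5–6: 122.567 km
5–7: 13.402 km
5–8: 86.321 km
5–9: 43.012 km
6–7: 132.564 km
6–8: 49.760 km
6–9: 138.787 km
7–8: 93.196 km
7–9: 51.170 km
8–9: 115.133 km
Closest pair: 5–7 at 13.402 km.

5 and 7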